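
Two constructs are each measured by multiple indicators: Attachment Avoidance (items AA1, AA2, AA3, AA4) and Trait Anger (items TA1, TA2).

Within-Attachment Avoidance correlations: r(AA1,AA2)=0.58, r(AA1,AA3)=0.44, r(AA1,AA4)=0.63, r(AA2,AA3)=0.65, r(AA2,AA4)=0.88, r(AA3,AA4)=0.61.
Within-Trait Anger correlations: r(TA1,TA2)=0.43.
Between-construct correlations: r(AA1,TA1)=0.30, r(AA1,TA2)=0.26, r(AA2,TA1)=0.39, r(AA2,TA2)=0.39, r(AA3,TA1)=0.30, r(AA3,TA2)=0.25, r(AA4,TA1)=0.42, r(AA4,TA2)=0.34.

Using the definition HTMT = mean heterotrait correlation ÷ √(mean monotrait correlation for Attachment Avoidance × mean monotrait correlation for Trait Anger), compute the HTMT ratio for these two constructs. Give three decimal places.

0.636

Mean heterotrait r = 2.65/8 = 0.3313.
Mean within-AA = 3.79/6 = 0.6317; mean within-TA = 0.43/1 = 0.4300.
Geometric mean = √(0.6317 × 0.4300) = 0.5212.
HTMT = 0.3313 / 0.5212 = 0.636.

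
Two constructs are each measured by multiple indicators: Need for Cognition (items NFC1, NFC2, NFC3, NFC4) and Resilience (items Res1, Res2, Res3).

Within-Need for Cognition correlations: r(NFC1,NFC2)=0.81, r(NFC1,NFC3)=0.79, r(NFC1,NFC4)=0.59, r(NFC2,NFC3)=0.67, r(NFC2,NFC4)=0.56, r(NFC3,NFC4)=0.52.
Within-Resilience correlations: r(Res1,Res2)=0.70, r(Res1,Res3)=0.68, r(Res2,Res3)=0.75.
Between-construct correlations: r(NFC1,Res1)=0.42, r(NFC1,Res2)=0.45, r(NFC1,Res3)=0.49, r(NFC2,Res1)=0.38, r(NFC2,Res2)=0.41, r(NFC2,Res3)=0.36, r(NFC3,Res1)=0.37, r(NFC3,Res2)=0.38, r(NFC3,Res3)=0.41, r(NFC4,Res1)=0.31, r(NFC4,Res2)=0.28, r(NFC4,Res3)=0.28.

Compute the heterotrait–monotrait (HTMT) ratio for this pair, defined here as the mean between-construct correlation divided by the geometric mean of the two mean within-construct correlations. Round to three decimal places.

Between-construct mean = 4.54/12 = 0.3783.
Mean within-NFC = 3.94/6 = 0.6567; mean within-Res = 2.13/3 = 0.7100.
Geometric mean = √(0.6567 × 0.7100) = 0.6828.
HTMT = 0.3783 / 0.6828 = 0.554.

0.554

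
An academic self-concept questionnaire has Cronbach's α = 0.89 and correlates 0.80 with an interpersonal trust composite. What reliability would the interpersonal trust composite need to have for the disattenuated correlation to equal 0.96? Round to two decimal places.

0.78

r_true = r_obs / √(r_xx · r_yy) ⇒ 0.96 = 0.80 / √(0.89 · r_yy).
√(0.89 · r_yy) = 0.80 / 0.96 = 0.8333; 0.89 · r_yy = 0.6944; r_yy = 0.6944 / 0.89 ≈ 0.78.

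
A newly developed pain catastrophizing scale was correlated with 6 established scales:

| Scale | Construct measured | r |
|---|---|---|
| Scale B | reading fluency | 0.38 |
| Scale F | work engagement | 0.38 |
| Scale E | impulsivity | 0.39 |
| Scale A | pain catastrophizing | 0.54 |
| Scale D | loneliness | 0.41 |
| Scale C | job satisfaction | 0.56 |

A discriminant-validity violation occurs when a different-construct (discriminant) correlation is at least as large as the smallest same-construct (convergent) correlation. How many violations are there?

Convergent (same construct = pain catastrophizing): Scale A.
Smallest convergent = 0.54. Discriminant values: 0.38, 0.38, 0.39, 0.41, 0.56; count ≥ 0.54 → 1.

1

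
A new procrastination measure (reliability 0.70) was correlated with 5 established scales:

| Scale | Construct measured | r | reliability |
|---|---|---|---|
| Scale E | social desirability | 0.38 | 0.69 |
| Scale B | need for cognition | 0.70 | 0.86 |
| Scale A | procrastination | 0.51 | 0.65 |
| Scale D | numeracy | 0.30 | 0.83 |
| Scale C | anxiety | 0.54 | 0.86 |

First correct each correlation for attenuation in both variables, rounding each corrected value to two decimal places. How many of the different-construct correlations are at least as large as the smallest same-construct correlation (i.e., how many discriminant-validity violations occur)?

Disattenuated r (r / √(r_scale · r_new)):
  Scale E (disc): 0.38 / √(0.69·0.70) = 0.55
  Scale B (disc): 0.70 / √(0.86·0.70) = 0.90
  Scale A (conv): 0.51 / √(0.65·0.70) = 0.76
  Scale D (disc): 0.30 / √(0.83·0.70) = 0.39
  Scale C (disc): 0.54 / √(0.86·0.70) = 0.70
Smallest convergent = 0.76. Discriminant values: 0.55, 0.90, 0.39, 0.70; count ≥ 0.76 → 1.

1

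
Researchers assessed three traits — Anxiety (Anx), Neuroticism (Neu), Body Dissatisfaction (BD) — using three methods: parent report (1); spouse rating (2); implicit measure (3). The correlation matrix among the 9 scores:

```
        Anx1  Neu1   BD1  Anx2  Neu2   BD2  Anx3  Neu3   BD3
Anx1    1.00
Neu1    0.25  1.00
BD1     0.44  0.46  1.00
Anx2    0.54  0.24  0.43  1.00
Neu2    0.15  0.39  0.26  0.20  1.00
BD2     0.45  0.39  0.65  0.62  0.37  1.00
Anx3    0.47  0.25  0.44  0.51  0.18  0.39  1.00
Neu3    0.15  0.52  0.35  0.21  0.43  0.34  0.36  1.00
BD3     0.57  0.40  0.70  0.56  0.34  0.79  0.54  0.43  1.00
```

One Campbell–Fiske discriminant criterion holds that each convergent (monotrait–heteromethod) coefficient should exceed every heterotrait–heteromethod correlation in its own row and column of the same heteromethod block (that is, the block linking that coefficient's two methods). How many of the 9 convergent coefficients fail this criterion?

3

Each convergent coefficient versus the relevant comparison correlations:
Anx (methods 1·2): 0.54 vs {0.15, 0.24, 0.45, 0.43} → pass.
Anx (methods 1·3): 0.47 vs {0.15, 0.25, 0.57, 0.44} → fail.
Anx (methods 2·3): 0.51 vs {0.21, 0.18, 0.56, 0.39} → fail.
Neu (methods 1·2): 0.39 vs {0.24, 0.15, 0.39, 0.26} → fail.
Neu (methods 1·3): 0.52 vs {0.25, 0.15, 0.40, 0.35} → pass.
Neu (methods 2·3): 0.43 vs {0.18, 0.21, 0.34, 0.34} → pass.
BD (methods 1·2): 0.65 vs {0.43, 0.45, 0.26, 0.39} → pass.
BD (methods 1·3): 0.70 vs {0.44, 0.57, 0.35, 0.40} → pass.
BD (methods 2·3): 0.79 vs {0.39, 0.56, 0.34, 0.34} → pass.
3 of 9 fail.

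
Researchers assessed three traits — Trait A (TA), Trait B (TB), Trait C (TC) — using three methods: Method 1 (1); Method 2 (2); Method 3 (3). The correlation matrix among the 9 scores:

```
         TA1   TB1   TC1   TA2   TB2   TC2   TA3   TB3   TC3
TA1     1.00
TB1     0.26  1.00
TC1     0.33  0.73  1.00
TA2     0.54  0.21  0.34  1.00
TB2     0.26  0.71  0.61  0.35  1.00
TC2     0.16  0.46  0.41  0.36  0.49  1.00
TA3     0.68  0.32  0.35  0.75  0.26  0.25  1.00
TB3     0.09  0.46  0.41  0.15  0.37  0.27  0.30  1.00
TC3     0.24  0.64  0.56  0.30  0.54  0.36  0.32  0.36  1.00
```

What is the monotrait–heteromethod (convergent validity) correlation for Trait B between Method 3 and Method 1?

Same trait (TB), different methods: r(TB3, TB1) = 0.46.

0.46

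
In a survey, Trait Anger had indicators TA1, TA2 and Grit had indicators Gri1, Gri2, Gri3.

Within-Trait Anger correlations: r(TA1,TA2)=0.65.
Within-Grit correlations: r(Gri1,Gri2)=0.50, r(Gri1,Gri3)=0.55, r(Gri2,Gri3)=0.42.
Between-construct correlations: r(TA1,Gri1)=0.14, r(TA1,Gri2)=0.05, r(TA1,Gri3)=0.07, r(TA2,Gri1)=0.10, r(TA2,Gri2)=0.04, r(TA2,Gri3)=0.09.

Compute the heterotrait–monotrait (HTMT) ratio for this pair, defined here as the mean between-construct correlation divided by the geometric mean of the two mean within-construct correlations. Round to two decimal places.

0.14

Mean heterotrait r = 0.49/6 = 0.0817.
Mean within-TA = 0.65/1 = 0.6500; mean within-Gri = 1.47/3 = 0.4900.
Geometric mean = √(0.6500 × 0.4900) = 0.5644.
HTMT = 0.0817 / 0.5644 = 0.14.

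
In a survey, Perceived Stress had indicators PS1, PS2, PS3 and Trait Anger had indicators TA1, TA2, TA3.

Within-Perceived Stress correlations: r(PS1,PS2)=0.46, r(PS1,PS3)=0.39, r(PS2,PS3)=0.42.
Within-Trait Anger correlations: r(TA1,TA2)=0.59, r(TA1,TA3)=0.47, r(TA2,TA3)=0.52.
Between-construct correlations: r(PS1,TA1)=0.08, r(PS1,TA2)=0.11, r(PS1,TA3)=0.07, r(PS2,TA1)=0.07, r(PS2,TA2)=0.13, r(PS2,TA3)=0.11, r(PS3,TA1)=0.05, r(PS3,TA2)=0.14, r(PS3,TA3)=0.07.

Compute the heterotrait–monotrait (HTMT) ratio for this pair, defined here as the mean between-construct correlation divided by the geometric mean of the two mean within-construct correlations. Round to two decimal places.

0.20

Between-construct mean = 0.83/9 = 0.0922.
Mean within-PS = 1.27/3 = 0.4233; mean within-TA = 1.58/3 = 0.5267.
Geometric mean = √(0.4233 × 0.5267) = 0.4722.
HTMT = 0.0922 / 0.4722 = 0.20.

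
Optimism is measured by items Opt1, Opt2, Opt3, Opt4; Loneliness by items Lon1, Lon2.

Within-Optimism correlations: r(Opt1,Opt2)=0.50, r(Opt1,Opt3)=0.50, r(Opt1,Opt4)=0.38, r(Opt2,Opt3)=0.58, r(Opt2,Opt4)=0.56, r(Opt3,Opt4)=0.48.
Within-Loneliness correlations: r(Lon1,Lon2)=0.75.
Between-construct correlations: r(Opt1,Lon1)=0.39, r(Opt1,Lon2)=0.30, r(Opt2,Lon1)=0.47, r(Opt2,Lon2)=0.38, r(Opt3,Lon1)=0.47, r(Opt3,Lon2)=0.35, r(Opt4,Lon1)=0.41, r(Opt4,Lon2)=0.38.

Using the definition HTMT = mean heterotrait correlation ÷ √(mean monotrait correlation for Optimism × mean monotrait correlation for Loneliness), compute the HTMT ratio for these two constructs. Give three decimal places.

Mean between = 3.15/8 = 0.3938.
Mean within-Opt = 3.00/6 = 0.5000; mean within-Lon = 0.75/1 = 0.7500.
Geometric mean = √(0.5000 × 0.7500) = 0.6124.
HTMT = 0.3938 / 0.6124 = 0.643.

0.643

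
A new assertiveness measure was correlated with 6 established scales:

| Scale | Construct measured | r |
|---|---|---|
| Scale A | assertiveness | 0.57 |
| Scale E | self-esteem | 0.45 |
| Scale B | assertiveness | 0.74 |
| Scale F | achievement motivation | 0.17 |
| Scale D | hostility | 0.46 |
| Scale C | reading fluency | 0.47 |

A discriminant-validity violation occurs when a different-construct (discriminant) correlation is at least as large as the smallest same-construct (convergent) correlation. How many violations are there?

0

Convergent (same construct = assertiveness): Scale A, Scale B.
Smallest convergent = 0.57. Discriminant values: 0.45, 0.17, 0.46, 0.47; count ≥ 0.57 → 0.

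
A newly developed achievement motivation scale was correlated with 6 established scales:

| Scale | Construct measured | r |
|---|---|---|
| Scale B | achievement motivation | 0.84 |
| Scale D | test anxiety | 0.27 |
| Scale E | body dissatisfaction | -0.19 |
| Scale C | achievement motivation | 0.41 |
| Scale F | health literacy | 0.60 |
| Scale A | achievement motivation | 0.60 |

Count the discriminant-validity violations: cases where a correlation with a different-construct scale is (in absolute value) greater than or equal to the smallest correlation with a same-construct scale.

1

Convergent (same construct = achievement motivation): Scale B, Scale C, Scale A.
Smallest convergent = 0.41. Discriminant |r|: 0.27, 0.19, 0.60; count ≥ 0.41 → 1.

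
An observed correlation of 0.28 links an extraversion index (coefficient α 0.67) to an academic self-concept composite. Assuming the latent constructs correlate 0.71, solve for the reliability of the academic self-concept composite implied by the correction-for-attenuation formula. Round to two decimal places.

r_true = r_obs / √(r_xx · r_yy) ⇒ 0.71 = 0.28 / √(0.67 · r_yy).
√(0.67 · r_yy) = 0.28 / 0.71 = 0.3944; 0.67 · r_yy = 0.1556; r_yy = 0.1556 / 0.67 ≈ 0.23.

0.23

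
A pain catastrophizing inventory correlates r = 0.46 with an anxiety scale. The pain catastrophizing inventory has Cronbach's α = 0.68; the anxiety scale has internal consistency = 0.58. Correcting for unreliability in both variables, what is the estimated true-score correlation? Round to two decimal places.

0.73

r_true = r_obs / √(r_xx · r_yy) = 0.46 / √(0.68 × 0.58) = 0.46 / √0.3944 = 0.46 / 0.6280 ≈ 0.73.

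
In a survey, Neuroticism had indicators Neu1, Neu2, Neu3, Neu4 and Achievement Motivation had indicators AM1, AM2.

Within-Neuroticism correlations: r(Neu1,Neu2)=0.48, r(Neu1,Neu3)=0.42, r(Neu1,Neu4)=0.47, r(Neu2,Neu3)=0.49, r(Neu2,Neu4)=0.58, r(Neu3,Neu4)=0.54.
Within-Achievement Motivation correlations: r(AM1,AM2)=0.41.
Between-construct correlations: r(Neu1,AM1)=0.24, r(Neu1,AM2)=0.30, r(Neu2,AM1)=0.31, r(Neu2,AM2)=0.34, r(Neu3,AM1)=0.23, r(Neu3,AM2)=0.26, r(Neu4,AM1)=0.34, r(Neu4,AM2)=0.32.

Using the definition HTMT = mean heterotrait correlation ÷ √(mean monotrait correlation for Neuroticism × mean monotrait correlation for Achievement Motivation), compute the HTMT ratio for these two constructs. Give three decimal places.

Mean between = 2.34/8 = 0.2925.
Mean within-Neu = 2.98/6 = 0.4967; mean within-AM = 0.41/1 = 0.4100.
Geometric mean = √(0.4967 × 0.4100) = 0.4513.
HTMT = 0.2925 / 0.4513 = 0.648.

0.648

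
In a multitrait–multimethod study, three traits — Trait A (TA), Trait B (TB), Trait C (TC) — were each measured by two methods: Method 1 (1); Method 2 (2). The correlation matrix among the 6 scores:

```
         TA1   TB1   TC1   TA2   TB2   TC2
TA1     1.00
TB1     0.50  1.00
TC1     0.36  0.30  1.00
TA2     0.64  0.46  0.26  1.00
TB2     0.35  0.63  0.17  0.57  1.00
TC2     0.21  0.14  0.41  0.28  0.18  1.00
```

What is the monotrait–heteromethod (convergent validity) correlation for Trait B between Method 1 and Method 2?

0.63

Same trait (TB), different methods: r(TB1, TB2) = 0.63.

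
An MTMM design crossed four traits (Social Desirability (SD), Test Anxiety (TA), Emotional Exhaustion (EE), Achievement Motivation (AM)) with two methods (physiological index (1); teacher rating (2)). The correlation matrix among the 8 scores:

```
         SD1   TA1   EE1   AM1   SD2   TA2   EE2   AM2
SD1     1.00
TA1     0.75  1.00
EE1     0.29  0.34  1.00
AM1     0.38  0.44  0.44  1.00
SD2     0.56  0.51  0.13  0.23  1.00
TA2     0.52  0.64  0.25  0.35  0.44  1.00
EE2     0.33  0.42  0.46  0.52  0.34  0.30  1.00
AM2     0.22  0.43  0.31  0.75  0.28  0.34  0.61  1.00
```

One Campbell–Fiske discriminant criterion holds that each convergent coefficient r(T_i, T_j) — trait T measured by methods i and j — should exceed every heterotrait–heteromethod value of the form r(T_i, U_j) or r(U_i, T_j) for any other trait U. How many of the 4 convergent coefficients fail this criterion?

Convergent coefficients and their comparison sets:
SD (methods 1·2): 0.56 vs {0.52, 0.51, 0.33, 0.13, 0.22, 0.23} → pass.
TA (methods 1·2): 0.64 vs {0.51, 0.52, 0.42, 0.25, 0.43, 0.35} → pass.
EE (methods 1·2): 0.46 vs {0.13, 0.33, 0.25, 0.42, 0.31, 0.52} → fail.
AM (methods 1·2): 0.75 vs {0.23, 0.22, 0.35, 0.43, 0.52, 0.31} → pass.
1 of 4 fail.

1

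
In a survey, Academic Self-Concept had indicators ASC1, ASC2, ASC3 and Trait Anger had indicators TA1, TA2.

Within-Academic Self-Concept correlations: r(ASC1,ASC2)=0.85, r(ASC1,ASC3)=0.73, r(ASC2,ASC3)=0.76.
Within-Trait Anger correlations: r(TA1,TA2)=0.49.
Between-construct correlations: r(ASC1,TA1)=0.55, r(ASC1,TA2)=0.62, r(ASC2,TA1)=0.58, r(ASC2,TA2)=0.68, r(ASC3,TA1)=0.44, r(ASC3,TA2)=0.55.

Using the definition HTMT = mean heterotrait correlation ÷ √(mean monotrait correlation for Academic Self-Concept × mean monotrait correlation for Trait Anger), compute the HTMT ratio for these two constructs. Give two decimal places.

Mean heterotrait r = 3.42/6 = 0.5700.
Mean within-ASC = 2.34/3 = 0.7800; mean within-TA = 0.49/1 = 0.4900.
Geometric mean = √(0.7800 × 0.4900) = 0.6182.
HTMT = 0.5700 / 0.6182 = 0.92.

0.92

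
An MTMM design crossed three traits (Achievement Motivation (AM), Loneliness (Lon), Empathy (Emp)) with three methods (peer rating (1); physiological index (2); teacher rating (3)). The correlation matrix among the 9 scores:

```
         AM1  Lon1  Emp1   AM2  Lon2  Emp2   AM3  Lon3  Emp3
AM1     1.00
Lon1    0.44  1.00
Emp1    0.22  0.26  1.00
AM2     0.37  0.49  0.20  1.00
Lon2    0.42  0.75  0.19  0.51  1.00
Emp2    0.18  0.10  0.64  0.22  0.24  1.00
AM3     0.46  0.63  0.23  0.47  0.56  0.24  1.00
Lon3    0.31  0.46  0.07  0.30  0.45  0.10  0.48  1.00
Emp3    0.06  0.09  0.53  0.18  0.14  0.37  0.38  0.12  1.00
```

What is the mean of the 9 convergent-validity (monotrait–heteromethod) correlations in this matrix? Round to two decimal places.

Convergent values: 0.37, 0.46, 0.47, 0.75, 0.46, 0.45, 0.64, 0.53, 0.37; mean = 4.50/9 = 0.50.

0.50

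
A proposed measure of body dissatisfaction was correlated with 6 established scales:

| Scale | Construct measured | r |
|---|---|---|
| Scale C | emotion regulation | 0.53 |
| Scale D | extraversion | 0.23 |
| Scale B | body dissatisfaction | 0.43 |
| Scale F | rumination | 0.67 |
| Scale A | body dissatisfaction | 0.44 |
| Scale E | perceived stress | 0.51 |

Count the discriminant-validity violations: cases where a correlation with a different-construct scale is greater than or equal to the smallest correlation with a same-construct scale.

Convergent (same construct = body dissatisfaction): Scale B, Scale A.
Smallest convergent = 0.43. Discriminant values: 0.53, 0.23, 0.67, 0.51; count ≥ 0.43 → 3.

3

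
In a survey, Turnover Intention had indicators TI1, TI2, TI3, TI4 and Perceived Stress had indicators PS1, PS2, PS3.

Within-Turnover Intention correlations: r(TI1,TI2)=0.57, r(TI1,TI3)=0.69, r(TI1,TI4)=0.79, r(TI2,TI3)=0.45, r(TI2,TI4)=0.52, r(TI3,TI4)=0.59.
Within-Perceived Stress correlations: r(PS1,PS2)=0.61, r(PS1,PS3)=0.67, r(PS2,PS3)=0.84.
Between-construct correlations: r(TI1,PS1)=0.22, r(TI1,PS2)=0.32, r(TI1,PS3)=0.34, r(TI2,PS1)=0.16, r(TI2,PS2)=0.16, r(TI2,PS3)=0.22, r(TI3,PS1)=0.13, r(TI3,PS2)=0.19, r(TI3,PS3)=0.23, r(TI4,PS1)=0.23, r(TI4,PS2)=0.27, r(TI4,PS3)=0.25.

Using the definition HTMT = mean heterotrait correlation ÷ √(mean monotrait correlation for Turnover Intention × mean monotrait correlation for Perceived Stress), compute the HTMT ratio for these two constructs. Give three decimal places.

Mean between = 2.72/12 = 0.2267.
Mean within-TI = 3.61/6 = 0.6017; mean within-PS = 2.12/3 = 0.7067.
Geometric mean = √(0.6017 × 0.7067) = 0.6521.
HTMT = 0.2267 / 0.6521 = 0.348.

0.348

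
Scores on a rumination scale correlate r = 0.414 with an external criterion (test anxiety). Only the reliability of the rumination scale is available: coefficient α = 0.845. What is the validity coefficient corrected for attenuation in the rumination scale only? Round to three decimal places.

Single correction: r_c = r_obs / √r_xx = 0.414 / √0.845 = 0.414 / 0.9192 ≈ 0.450.

0.450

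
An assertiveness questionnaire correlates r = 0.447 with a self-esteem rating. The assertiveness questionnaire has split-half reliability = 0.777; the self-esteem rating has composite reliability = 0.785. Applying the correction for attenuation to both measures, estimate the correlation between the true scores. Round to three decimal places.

0.572

r_true = r_obs / √(r_xx · r_yy) = 0.447 / √(0.777 × 0.785) = 0.447 / √0.609945 = 0.447 / 0.7810 ≈ 0.572.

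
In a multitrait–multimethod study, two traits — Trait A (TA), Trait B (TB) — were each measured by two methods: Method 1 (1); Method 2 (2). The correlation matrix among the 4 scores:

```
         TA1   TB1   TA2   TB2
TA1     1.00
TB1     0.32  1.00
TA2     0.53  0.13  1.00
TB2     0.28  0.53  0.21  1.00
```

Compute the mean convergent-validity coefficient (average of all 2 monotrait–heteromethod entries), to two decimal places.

0.53

Convergent values: 0.53, 0.53; mean = 1.06/2 = 0.53.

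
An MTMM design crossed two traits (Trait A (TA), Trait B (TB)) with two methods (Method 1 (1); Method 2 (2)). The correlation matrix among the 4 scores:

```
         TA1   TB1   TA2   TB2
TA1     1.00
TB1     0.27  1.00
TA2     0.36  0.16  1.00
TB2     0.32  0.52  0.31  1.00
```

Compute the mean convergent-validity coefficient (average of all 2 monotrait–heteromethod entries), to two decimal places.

Convergent values: 0.36, 0.52; mean = 0.88/2 = 0.44.

0.44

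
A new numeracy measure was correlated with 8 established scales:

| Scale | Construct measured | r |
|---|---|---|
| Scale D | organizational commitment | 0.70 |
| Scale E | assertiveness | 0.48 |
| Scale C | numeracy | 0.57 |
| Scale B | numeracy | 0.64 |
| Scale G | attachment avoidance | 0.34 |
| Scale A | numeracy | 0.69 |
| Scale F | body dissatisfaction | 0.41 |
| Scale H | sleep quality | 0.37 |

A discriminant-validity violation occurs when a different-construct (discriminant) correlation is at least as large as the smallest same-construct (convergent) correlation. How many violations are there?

1

Convergent (same construct = numeracy): Scale C, Scale B, Scale A.
Smallest convergent = 0.57. Discriminant values: 0.70, 0.48, 0.34, 0.41, 0.37; count ≥ 0.57 → 1.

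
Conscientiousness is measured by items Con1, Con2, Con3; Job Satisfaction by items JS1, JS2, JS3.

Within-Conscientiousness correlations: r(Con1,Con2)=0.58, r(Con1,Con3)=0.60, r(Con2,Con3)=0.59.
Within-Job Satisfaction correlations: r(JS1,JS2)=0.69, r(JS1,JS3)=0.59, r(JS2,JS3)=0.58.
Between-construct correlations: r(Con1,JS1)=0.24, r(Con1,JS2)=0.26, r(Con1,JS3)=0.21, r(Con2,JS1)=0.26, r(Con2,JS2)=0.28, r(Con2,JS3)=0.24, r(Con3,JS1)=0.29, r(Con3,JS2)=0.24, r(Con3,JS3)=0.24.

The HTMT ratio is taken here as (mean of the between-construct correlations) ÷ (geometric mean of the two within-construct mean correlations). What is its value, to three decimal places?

Mean between = 2.26/9 = 0.2511.
Mean within-Con = 1.77/3 = 0.5900; mean within-JS = 1.86/3 = 0.6200.
Geometric mean = √(0.5900 × 0.6200) = 0.6048.
HTMT = 0.2511 / 0.6048 = 0.415.

0.415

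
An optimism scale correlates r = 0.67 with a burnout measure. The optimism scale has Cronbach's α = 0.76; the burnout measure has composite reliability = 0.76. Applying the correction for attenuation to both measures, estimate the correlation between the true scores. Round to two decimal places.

0.88

r_true = r_obs / √(r_xx · r_yy) = 0.67 / √(0.76 × 0.76) = 0.67 / √0.5776 = 0.67 / 0.7600 ≈ 0.88.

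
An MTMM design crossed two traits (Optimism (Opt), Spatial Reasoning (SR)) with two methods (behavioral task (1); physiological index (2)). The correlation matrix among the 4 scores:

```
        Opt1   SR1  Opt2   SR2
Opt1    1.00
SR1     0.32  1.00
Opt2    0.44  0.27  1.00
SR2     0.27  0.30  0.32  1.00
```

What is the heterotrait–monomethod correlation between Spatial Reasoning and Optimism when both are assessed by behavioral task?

0.32

Different traits, same method: r(SR1, Opt1) = 0.32.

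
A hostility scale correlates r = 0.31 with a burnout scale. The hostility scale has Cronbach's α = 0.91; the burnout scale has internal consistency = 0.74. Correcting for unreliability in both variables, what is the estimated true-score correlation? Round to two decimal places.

r_true = r_obs / √(r_xx · r_yy) = 0.31 / √(0.91 × 0.74) = 0.31 / √0.6734 = 0.31 / 0.8206 ≈ 0.38.

0.38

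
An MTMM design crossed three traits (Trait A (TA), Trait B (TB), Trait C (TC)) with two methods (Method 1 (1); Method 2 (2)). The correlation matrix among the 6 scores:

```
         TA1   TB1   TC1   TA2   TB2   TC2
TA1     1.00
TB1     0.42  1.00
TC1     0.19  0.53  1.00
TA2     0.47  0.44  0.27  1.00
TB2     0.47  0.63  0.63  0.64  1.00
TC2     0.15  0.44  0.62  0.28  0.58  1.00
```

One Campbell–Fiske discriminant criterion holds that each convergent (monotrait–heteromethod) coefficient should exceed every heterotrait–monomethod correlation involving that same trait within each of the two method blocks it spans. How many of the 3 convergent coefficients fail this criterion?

Each convergent coefficient versus the relevant comparison correlations:
TA (methods 1·2): 0.47 vs {0.42, 0.64, 0.19, 0.28} → fail.
TB (methods 1·2): 0.63 vs {0.42, 0.64, 0.53, 0.58} → fail.
TC (methods 1·2): 0.62 vs {0.19, 0.28, 0.53, 0.58} → pass.
2 of 3 fail.

2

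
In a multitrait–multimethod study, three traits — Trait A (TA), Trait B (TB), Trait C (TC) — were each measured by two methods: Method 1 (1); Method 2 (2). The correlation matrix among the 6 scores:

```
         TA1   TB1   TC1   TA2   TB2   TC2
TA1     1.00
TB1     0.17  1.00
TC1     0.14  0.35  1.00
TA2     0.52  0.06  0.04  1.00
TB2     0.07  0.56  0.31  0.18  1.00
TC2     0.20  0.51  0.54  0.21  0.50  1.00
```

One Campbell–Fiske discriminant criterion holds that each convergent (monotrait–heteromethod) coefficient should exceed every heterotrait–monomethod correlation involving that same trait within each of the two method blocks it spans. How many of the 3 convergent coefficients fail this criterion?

Each convergent coefficient versus the relevant comparison correlations:
TA (methods 1·2): 0.52 vs {0.17, 0.18, 0.14, 0.21} → pass.
TB (methods 1·2): 0.56 vs {0.17, 0.18, 0.35, 0.50} → pass.
TC (methods 1·2): 0.54 vs {0.14, 0.21, 0.35, 0.50} → pass.
0 of 3 fail.

0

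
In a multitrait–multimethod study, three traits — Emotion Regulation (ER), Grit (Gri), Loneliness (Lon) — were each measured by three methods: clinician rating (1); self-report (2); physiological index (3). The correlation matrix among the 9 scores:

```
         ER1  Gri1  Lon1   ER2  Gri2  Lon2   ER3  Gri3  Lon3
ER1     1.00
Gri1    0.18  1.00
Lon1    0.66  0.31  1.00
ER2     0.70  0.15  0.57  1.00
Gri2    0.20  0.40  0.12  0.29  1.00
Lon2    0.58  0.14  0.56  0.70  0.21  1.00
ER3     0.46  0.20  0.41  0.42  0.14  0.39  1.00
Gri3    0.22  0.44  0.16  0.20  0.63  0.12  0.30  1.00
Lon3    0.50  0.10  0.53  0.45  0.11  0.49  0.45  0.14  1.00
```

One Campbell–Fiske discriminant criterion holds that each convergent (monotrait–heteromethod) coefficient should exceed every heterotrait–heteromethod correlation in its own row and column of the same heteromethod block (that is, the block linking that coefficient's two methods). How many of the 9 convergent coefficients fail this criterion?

Each convergent coefficient versus the relevant comparison correlations:
ER (methods 1·2): 0.70 vs {0.20, 0.15, 0.58, 0.57} → pass.
ER (methods 1·3): 0.46 vs {0.22, 0.20, 0.50, 0.41} → fail.
ER (methods 2·3): 0.42 vs {0.20, 0.14, 0.45, 0.39} → fail.
Gri (methods 1·2): 0.40 vs {0.15, 0.20, 0.14, 0.12} → pass.
Gri (methods 1·3): 0.44 vs {0.20, 0.22, 0.10, 0.16} → pass.
Gri (methods 2·3): 0.63 vs {0.14, 0.20, 0.11, 0.12} → pass.
Lon (methods 1·2): 0.56 vs {0.57, 0.58, 0.12, 0.14} → fail.
Lon (methods 1·3): 0.53 vs {0.41, 0.50, 0.16, 0.10} → pass.
Lon (methods 2·3): 0.49 vs {0.39, 0.45, 0.12, 0.11} → pass.
3 of 9 fail.

3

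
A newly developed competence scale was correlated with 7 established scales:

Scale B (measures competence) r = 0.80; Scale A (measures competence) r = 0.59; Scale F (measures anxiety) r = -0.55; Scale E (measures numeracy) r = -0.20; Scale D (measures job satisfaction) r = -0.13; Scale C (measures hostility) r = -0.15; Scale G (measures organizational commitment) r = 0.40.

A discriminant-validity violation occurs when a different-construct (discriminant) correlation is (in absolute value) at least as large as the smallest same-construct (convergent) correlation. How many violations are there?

Convergent (same construct = competence): Scale B, Scale A.
Smallest convergent = 0.59. Discriminant |r|: 0.55, 0.20, 0.13, 0.15, 0.40; count ≥ 0.59 → 0.

0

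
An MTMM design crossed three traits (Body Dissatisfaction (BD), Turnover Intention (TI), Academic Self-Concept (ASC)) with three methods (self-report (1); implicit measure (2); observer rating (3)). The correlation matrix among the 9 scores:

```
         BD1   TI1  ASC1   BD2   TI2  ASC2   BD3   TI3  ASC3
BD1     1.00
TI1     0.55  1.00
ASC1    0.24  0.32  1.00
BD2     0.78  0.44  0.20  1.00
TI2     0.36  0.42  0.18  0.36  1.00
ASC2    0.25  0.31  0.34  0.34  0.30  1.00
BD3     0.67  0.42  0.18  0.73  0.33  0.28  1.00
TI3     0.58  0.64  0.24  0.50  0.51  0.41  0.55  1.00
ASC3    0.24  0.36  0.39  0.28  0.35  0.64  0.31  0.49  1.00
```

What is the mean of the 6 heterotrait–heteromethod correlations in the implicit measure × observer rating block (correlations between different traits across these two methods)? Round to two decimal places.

0.36

HTHM values (method 2 × method 3): 0.50, 0.28, 0.33, 0.35, 0.28, 0.41; mean = 2.15/6 = 0.36.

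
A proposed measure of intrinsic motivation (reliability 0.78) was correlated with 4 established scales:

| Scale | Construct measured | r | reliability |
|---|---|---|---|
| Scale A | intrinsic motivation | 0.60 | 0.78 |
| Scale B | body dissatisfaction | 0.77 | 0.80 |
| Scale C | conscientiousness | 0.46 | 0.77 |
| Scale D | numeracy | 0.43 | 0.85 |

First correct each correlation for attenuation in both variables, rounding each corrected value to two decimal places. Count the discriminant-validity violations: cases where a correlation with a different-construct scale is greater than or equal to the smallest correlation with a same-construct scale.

1

Disattenuated r (r / √(r_scale · r_new)):
  Scale A (conv): 0.60 / √(0.78·0.78) = 0.77
  Scale B (disc): 0.77 / √(0.80·0.78) = 0.97
  Scale C (disc): 0.46 / √(0.77·0.78) = 0.59
  Scale D (disc): 0.43 / √(0.85·0.78) = 0.53
Smallest convergent = 0.77. Discriminant values: 0.97, 0.59, 0.53; count ≥ 0.77 → 1.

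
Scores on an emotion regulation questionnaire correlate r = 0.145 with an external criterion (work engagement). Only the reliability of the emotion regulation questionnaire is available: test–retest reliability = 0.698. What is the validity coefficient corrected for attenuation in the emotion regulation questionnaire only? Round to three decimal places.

0.174

Single correction: r_c = r_obs / √r_xx = 0.145 / √0.698 = 0.145 / 0.8355 ≈ 0.174.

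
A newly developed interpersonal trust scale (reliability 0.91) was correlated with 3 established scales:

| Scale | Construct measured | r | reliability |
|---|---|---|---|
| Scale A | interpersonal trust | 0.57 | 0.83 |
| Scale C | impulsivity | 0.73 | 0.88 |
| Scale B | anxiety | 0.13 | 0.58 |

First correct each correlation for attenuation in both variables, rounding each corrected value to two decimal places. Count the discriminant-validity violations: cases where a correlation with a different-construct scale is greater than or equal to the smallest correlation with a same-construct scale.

Disattenuated r (r / √(r_scale · r_new)):
  Scale A (conv): 0.57 / √(0.83·0.91) = 0.66
  Scale C (disc): 0.73 / √(0.88·0.91) = 0.82
  Scale B (disc): 0.13 / √(0.58·0.91) = 0.18
Smallest convergent = 0.66. Discriminant values: 0.82, 0.18; count ≥ 0.66 → 1.

1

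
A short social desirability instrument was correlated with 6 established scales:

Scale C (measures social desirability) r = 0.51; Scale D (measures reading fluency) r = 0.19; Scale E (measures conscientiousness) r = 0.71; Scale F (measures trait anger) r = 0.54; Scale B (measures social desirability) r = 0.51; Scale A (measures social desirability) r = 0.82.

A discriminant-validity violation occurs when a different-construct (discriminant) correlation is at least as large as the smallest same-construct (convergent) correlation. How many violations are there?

2

Convergent (same construct = social desirability): Scale C, Scale B, Scale A.
Smallest convergent = 0.51. Discriminant values: 0.19, 0.71, 0.54; count ≥ 0.51 → 2.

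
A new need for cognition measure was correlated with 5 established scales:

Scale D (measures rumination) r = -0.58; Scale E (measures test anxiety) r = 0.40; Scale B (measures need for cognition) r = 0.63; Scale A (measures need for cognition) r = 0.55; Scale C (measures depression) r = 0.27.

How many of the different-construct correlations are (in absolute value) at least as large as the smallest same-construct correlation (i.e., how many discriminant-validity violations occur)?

Convergent (same construct = need for cognition): Scale B, Scale A.
Smallest convergent = 0.55. Discriminant |r|: 0.58, 0.40, 0.27; count ≥ 0.55 → 1.

1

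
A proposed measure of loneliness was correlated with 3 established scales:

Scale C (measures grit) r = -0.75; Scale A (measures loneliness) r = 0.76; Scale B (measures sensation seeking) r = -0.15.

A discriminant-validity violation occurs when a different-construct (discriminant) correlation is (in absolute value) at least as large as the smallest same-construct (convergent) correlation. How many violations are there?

Convergent (same construct = loneliness): Scale A.
Smallest convergent = 0.76. Discriminant |r|: 0.75, 0.15; count ≥ 0.76 → 0.

0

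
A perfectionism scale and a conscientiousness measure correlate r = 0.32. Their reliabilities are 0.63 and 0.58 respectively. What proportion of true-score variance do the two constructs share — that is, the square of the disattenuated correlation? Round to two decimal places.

0.28

Disattenuated r = 0.32 / √(0.63 × 0.58) = 0.32 / 0.6045 = 0.5294.
Shared true-score variance = 0.5294² = 0.2803 ≈ 0.28.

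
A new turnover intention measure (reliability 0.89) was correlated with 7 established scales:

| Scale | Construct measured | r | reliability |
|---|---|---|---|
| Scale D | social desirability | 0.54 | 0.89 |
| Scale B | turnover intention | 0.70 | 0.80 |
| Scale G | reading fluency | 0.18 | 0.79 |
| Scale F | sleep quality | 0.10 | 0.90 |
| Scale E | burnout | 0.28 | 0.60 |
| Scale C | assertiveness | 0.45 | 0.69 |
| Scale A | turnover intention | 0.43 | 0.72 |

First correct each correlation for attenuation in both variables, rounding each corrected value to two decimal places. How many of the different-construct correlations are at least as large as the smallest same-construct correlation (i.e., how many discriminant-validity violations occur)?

Disattenuated r (r / √(r_scale · r_new)):
  Scale D (disc): 0.54 / √(0.89·0.89) = 0.61
  Scale B (conv): 0.70 / √(0.80·0.89) = 0.83
  Scale G (disc): 0.18 / √(0.79·0.89) = 0.21
  Scale F (disc): 0.10 / √(0.90·0.89) = 0.11
  Scale E (disc): 0.28 / √(0.60·0.89) = 0.38
  Scale C (disc): 0.45 / √(0.69·0.89) = 0.57
  Scale A (conv): 0.43 / √(0.72·0.89) = 0.54
Smallest convergent = 0.54. Discriminant values: 0.61, 0.21, 0.11, 0.38, 0.57; count ≥ 0.54 → 2.

2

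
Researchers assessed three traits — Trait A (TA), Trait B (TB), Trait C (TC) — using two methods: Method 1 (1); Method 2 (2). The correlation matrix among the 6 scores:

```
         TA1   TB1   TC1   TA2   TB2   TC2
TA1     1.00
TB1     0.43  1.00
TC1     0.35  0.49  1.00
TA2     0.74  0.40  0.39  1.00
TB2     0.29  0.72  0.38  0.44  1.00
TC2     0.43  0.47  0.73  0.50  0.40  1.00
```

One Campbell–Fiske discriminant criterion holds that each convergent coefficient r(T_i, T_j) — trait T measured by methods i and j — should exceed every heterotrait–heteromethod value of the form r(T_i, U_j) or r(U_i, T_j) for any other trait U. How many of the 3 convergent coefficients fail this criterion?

0

Convergent coefficients and their comparison sets:
TA (methods 1·2): 0.74 vs {0.29, 0.40, 0.43, 0.39} → pass.
TB (methods 1·2): 0.72 vs {0.40, 0.29, 0.47, 0.38} → pass.
TC (methods 1·2): 0.73 vs {0.39, 0.43, 0.38, 0.47} → pass.
0 of 3 fail.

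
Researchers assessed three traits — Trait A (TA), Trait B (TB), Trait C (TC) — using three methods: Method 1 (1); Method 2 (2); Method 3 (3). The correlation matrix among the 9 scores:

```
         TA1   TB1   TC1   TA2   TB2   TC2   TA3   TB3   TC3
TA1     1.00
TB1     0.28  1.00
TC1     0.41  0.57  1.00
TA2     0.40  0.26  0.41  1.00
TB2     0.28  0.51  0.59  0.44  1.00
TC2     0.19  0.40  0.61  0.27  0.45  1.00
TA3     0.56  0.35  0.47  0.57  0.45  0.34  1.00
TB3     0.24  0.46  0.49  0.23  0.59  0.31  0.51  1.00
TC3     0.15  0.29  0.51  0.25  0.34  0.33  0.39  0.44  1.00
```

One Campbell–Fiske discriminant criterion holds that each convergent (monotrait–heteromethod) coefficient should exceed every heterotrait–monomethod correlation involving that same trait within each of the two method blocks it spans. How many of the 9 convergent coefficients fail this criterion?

5

Convergent coefficients and their comparison sets:
TA (methods 1·2): 0.40 vs {0.28, 0.44, 0.41, 0.27} → fail.
TA (methods 1·3): 0.56 vs {0.28, 0.51, 0.41, 0.39} → pass.
TA (methods 2·3): 0.57 vs {0.44, 0.51, 0.27, 0.39} → pass.
TB (methods 1·2): 0.51 vs {0.28, 0.44, 0.57, 0.45} → fail.
TB (methods 1·3): 0.46 vs {0.28, 0.51, 0.57, 0.44} → fail.
TB (methods 2·3): 0.59 vs {0.44, 0.51, 0.45, 0.44} → pass.
TC (methods 1·2): 0.61 vs {0.41, 0.27, 0.57, 0.45} → pass.
TC (methods 1·3): 0.51 vs {0.41, 0.39, 0.57, 0.44} → fail.
TC (methods 2·3): 0.33 vs {0.27, 0.39, 0.45, 0.44} → fail.
5 of 9 fail.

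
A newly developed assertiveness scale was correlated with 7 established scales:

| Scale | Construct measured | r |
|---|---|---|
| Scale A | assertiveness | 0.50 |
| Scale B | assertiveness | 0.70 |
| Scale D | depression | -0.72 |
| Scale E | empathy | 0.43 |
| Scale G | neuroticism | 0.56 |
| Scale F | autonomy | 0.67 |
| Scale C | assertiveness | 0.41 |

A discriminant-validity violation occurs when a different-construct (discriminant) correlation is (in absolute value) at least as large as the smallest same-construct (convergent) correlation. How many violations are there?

Convergent (same construct = assertiveness): Scale A, Scale B, Scale C.
Smallest convergent = 0.41. Discriminant |r|: 0.72, 0.43, 0.56, 0.67; count ≥ 0.41 → 4.

4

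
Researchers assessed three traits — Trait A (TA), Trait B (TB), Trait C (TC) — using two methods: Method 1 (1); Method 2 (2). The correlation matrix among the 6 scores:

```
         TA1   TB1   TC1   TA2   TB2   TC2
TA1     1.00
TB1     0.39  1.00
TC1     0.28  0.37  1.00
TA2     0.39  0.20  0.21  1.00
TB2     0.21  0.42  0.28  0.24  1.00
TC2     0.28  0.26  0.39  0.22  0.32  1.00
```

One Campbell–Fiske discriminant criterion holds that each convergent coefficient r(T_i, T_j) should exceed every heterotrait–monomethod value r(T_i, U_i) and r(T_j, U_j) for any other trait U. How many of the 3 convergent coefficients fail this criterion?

1

Each convergent coefficient versus the relevant comparison correlations:
TA (methods 1·2): 0.39 vs {0.39, 0.24, 0.28, 0.22} → fail.
TB (methods 1·2): 0.42 vs {0.39, 0.24, 0.37, 0.32} → pass.
TC (methods 1·2): 0.39 vs {0.28, 0.22, 0.37, 0.32} → pass.
1 of 3 fail.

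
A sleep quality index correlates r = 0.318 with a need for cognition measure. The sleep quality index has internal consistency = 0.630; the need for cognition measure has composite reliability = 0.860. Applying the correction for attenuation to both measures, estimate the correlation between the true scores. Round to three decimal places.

0.432

r_true = r_obs / √(r_xx · r_yy) = 0.318 / √(0.630 × 0.860) = 0.318 / √0.541800 = 0.318 / 0.7361 ≈ 0.432.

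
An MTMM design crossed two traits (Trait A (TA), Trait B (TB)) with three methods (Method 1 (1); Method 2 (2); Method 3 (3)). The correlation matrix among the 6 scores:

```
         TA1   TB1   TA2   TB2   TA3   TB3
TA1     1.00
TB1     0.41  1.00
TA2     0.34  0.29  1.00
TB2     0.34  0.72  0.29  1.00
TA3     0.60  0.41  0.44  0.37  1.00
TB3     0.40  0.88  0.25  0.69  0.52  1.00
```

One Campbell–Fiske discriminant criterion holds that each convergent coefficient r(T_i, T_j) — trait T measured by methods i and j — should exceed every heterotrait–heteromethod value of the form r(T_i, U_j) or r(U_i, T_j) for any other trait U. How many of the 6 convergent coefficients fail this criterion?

1

Checking each validity diagonal entry against its comparison values:
TA (methods 1·2): 0.34 vs {0.34, 0.29} → fail.
TA (methods 1·3): 0.60 vs {0.40, 0.41} → pass.
TA (methods 2·3): 0.44 vs {0.25, 0.37} → pass.
TB (methods 1·2): 0.72 vs {0.29, 0.34} → pass.
TB (methods 1·3): 0.88 vs {0.41, 0.40} → pass.
TB (methods 2·3): 0.69 vs {0.37, 0.25} → pass.
1 of 6 fail.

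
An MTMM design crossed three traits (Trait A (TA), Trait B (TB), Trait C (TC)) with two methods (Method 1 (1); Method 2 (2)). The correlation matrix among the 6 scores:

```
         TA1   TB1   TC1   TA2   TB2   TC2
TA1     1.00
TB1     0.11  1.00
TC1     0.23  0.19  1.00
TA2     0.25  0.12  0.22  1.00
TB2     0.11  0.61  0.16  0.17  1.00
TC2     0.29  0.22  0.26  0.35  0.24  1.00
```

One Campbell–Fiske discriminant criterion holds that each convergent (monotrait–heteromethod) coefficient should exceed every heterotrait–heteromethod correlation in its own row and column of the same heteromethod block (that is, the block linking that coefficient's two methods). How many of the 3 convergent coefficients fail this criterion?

2

Convergent coefficients and their comparison sets:
TA (methods 1·2): 0.25 vs {0.11, 0.12, 0.29, 0.22} → fail.
TB (methods 1·2): 0.61 vs {0.12, 0.11, 0.22, 0.16} → pass.
TC (methods 1·2): 0.26 vs {0.22, 0.29, 0.16, 0.22} → fail.
2 of 3 fail.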